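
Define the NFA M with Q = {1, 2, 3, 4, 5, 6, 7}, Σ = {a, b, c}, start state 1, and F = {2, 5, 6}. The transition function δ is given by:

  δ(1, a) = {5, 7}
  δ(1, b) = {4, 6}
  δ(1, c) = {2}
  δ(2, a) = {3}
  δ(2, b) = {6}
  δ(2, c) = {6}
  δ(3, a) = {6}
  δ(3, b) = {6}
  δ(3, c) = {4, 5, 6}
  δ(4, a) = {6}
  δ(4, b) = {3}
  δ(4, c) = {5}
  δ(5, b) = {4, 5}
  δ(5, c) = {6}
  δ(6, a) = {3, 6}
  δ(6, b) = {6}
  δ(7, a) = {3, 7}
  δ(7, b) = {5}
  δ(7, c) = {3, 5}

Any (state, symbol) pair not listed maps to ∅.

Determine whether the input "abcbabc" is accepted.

Start in {1}.
Read 'a': {1} → {5, 7}.
Read 'b': {5, 7} → {4, 5}.
Read 'c': {4, 5} → {5, 6}.
Read 'b': {5, 6} → {4, 5, 6}.
Read 'a': {4, 5, 6} → {3, 6}.
Read 'b': {3, 6} → {6}.
Read 'c': {6} → ∅.
The final set ∅ contains no accepting state.

No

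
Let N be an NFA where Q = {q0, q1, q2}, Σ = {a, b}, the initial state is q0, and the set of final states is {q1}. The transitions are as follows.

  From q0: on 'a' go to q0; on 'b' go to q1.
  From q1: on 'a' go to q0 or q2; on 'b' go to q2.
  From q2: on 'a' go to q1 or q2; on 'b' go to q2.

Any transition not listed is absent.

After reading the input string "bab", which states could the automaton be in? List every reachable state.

Start in {q0}.
Read 'b': {q0} → {q1}.
Read 'a': {q1} → {q0, q2}.
Read 'b': {q0, q2} → {q1, q2}.

{q1, q2}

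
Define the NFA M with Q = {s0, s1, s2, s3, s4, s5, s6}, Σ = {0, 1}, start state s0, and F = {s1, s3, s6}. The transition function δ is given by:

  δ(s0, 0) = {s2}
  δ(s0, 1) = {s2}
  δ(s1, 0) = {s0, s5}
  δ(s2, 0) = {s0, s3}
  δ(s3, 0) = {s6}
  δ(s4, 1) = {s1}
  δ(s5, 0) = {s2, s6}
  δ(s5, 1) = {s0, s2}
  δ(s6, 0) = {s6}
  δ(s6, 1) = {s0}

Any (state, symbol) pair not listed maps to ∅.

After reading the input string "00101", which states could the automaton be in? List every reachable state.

Start in {s0}.
Read '0': {s0} → {s2}.
Read '0': {s2} → {s0, s3}.
Read '1': {s0, s3} → {s2}.
Read '0': {s2} → {s0, s3}.
Read '1': {s0, s3} → {s2}.

{s2}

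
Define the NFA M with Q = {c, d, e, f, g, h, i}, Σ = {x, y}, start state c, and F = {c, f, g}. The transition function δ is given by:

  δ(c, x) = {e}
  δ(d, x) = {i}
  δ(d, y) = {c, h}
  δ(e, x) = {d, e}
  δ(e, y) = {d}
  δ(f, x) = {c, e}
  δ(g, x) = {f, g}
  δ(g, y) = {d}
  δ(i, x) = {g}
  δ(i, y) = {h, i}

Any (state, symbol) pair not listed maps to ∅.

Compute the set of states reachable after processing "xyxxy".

{d}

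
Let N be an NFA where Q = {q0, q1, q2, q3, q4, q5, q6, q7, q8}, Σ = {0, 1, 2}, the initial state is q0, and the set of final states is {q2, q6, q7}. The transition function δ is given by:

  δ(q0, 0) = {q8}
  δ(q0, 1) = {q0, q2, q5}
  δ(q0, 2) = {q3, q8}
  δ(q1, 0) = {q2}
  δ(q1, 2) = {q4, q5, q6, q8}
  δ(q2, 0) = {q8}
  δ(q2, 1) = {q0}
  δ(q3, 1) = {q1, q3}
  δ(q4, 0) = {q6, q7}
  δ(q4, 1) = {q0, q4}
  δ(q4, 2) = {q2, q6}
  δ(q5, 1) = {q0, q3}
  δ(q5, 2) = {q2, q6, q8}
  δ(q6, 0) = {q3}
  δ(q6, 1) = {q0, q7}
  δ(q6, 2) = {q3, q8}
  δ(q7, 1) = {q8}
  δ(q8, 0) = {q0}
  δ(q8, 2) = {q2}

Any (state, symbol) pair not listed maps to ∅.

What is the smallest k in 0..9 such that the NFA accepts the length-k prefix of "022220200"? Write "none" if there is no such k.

2

Start in {q0}.
Read '0': q0→{q8}; now {q8}.
Read '2': q8→{q2}; now {q2}.
None of the earlier sets intersect F, but {q2} does.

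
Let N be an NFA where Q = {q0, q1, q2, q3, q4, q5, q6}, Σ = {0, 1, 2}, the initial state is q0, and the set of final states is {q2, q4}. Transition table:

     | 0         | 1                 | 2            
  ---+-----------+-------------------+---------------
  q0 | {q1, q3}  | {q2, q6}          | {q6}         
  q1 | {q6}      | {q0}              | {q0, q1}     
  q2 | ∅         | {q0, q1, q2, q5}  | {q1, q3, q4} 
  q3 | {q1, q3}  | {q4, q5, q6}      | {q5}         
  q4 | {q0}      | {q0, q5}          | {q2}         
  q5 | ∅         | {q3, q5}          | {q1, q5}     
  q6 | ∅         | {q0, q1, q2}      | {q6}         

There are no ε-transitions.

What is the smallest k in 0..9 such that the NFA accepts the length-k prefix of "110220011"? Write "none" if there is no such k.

1

Start in {q0}.
Read '1': q0→{q2, q6}; now {q2, q6}.
None of the earlier sets intersect F, but {q2, q6} does.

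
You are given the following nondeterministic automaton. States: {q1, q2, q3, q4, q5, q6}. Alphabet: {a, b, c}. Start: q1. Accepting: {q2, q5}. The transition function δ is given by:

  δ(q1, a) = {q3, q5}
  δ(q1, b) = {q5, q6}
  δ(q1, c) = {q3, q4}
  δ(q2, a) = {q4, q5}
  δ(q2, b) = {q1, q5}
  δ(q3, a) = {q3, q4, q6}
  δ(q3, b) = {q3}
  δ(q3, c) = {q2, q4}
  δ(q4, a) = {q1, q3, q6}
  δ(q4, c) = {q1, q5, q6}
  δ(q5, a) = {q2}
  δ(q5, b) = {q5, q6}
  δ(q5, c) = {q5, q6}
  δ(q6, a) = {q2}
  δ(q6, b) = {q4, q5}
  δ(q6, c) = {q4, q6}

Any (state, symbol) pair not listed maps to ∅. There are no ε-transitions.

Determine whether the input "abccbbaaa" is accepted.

Start in {q1}.
Read 'a': {q1} → {q3, q5}.
Read 'b': {q3, q5} → {q3, q5, q6}.
Read 'c': {q3, q5, q6} → {q2, q4, q5, q6}.
Read 'c': {q2, q4, q5, q6} → {q1, q4, q5, q6}.
Read 'b': {q1, q4, q5, q6} → {q4, q5, q6}.
Read 'b': {q4, q5, q6} → {q4, q5, q6}.
Read 'a': {q4, q5, q6} → {q1, q2, q3, q6}.
Read 'a': {q1, q2, q3, q6} → {q2, q3, q4, q5, q6}.
Read 'a': {q2, q3, q4, q5, q6} → {q1, q2, q3, q4, q5, q6}.
The final set {q1, q2, q3, q4, q5, q6} contains the accepting states q2, q5.

Yes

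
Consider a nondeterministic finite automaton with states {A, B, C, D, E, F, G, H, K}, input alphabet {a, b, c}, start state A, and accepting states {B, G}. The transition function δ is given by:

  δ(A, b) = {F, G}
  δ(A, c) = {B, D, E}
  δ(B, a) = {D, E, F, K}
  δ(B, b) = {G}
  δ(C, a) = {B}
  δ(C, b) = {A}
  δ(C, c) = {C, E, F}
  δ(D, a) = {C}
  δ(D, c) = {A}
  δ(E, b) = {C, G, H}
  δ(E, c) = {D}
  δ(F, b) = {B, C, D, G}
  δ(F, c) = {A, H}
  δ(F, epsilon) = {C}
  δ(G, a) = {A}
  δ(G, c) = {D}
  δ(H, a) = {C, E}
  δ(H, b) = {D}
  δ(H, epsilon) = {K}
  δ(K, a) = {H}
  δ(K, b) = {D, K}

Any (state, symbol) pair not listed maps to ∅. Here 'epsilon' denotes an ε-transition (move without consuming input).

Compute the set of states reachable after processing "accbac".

Start in {A}.
Read 'a': A→∅; now ∅.
The set is empty and remains empty for the remaining 5 symbols.

∅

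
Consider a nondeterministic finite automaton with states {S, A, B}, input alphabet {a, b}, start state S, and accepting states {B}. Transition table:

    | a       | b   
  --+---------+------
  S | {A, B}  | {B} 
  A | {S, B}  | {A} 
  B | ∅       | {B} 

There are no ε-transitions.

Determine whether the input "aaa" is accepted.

Yes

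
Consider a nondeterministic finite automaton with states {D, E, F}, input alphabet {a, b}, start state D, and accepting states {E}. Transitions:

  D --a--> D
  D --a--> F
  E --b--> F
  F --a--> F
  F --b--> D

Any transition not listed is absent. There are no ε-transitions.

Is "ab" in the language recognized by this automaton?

Start in {D}.
Read 'a': D→{D, F}; now {D, F}.
Read 'b': D→∅, F→{D}; now {D}.
The final set {D} contains no accepting state.

No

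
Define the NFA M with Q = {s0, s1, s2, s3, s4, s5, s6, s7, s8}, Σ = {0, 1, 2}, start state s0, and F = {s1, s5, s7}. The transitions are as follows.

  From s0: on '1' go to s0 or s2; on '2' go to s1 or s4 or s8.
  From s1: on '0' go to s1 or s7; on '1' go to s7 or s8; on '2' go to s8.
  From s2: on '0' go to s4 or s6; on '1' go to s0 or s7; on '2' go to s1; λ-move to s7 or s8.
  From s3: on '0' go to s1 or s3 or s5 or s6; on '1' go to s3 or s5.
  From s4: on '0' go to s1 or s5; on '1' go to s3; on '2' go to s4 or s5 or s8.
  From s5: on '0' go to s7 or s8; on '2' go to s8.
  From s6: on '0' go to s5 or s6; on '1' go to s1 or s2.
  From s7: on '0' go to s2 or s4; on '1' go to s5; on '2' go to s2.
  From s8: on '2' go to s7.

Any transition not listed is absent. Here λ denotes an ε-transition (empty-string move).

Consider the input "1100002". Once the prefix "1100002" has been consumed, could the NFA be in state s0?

No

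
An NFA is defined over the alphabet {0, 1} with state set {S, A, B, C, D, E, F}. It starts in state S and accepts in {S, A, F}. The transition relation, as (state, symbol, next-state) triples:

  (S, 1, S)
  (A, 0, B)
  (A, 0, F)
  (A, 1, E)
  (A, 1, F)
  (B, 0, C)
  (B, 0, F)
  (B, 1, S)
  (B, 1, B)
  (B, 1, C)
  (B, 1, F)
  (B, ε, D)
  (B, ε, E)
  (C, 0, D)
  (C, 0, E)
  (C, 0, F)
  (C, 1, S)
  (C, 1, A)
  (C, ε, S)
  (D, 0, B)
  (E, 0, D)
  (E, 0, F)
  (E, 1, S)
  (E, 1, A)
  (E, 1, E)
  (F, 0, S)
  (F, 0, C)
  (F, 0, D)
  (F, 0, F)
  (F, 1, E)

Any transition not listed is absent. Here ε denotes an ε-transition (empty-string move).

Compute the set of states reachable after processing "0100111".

Start in {S}.
Read '0': S→∅; now ∅.
The set is empty and remains empty for the remaining 6 symbols.

∅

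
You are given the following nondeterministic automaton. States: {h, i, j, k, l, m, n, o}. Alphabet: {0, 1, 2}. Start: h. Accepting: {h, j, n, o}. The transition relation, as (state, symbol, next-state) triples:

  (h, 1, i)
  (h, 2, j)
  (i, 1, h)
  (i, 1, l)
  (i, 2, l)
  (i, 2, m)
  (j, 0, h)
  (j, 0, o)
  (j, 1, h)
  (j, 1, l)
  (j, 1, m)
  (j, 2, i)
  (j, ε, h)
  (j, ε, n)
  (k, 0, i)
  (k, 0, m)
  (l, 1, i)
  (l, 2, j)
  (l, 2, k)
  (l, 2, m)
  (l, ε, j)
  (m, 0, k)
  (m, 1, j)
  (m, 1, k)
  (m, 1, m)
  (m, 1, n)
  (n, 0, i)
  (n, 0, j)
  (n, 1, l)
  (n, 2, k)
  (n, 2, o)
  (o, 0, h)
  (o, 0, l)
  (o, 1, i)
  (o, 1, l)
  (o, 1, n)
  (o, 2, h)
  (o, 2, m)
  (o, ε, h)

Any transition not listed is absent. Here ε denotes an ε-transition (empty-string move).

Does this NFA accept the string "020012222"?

Start in {h}.
Read '0': {h} → ∅.
The set is empty and remains empty for the remaining 8 symbols.
The final set ∅ contains no accepting state.

No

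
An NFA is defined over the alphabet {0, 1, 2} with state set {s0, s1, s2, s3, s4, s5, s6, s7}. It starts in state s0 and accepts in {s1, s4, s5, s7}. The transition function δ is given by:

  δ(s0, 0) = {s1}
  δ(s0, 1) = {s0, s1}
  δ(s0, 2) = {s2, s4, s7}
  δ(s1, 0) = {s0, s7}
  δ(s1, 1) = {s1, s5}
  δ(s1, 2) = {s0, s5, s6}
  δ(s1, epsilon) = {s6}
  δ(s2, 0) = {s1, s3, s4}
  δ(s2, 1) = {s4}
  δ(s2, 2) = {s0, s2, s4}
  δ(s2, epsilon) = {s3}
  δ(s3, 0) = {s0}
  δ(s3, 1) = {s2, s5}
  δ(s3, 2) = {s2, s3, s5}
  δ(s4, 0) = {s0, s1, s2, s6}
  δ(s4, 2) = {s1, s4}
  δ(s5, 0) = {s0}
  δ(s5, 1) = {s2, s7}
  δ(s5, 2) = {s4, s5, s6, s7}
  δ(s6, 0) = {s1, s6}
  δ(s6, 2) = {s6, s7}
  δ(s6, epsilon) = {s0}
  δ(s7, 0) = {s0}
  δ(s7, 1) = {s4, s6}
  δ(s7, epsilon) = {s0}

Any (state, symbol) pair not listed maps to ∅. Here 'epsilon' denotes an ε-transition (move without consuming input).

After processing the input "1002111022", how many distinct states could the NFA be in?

8

Start in {s0}.
Read '1': {s0} → {s0, s1, s6}.
Read '0': {s0, s1, s6} → {s0, s1, s6, s7}.
Read '0': {s0, s1, s6, s7} → {s0, s1, s6, s7}.
Read '2': {s0, s1, s6, s7} → {s0, s2, s3, s4, s5, s6, s7}.
Read '1': {s0, s2, s3, s4, s5, s6, s7} → {s0, s1, s2, s3, s4, s5, s6, s7}.
Read '1': {s0, s1, s2, s3, s4, s5, s6, s7} → {s0, s1, s2, s3, s4, s5, s6, s7}.
Read '1': {s0, s1, s2, s3, s4, s5, s6, s7} → {s0, s1, s2, s3, s4, s5, s6, s7}.
Read '0': {s0, s1, s2, s3, s4, s5, s6, s7} → {s0, s1, s2, s3, s4, s6, s7}.
Read '2': {s0, s1, s2, s3, s4, s6, s7} → {s0, s1, s2, s3, s4, s5, s6, s7}.
Read '2': {s0, s1, s2, s3, s4, s5, s6, s7} → {s0, s1, s2, s3, s4, s5, s6, s7}.
That set has 8 states.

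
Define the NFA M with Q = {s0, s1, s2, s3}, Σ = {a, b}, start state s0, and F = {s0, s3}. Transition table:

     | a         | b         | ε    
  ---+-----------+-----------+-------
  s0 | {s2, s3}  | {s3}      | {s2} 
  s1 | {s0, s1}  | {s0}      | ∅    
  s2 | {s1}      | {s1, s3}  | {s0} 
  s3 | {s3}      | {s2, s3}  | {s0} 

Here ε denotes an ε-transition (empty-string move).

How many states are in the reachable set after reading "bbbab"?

Start: ε-closure({s0}) = {s0, s2}.
Read 'b': {s0, s2} → {s0, s1, s2, s3}.
Read 'b': {s0, s1, s2, s3} → {s0, s1, s2, s3}.
Read 'b': {s0, s1, s2, s3} → {s0, s1, s2, s3}.
Read 'a': {s0, s1, s2, s3} → {s0, s1, s2, s3}.
Read 'b': {s0, s1, s2, s3} → {s0, s1, s2, s3}.
That set has 4 states.

4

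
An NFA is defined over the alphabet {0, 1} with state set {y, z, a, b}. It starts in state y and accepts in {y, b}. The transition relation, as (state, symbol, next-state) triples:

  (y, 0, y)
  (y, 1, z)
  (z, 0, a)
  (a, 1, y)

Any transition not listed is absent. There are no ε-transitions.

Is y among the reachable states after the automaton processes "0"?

Yes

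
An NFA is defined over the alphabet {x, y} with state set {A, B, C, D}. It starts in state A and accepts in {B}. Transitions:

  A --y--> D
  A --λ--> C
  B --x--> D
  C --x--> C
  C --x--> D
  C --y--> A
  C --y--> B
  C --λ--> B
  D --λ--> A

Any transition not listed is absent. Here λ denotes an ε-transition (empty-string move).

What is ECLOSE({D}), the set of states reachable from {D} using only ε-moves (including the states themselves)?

Begin with {D}.
ε-move D → A; add A.
ε-move A → C; add C.
ε-move C → B; add B.

{A, B, C, D}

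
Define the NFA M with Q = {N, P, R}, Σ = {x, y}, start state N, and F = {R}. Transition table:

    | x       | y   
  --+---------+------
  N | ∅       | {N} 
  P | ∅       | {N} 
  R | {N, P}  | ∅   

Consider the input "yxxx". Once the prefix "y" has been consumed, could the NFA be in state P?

Start in {N}.
Read 'y': N→{N}; now {N}.
State P is not in {N}.

No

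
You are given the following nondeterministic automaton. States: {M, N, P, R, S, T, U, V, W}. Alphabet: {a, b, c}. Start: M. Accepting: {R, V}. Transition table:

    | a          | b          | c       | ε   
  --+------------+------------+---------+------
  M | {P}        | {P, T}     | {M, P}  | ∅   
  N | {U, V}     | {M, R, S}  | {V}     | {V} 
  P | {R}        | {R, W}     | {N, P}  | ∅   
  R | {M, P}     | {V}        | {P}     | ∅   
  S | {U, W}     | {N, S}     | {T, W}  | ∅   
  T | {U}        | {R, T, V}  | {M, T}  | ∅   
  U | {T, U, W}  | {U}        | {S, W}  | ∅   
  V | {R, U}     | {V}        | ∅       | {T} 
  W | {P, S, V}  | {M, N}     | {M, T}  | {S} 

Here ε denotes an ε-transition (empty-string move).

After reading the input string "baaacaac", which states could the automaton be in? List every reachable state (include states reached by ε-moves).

Start in {M}.
Read 'b': {M} → {P, T}.
Read 'a': {P, T} → {R, U}.
Read 'a': {R, U} → {M, P, S, T, U, W}.
Read 'a': {M, P, S, T, U, W} → {P, R, S, T, U, V, W}.
Read 'c': {P, R, S, T, U, V, W} → {M, N, P, S, T, V, W}.
Read 'a': {M, N, P, S, T, V, W} → {P, R, S, T, U, V, W}.
Read 'a': {P, R, S, T, U, V, W} → {M, P, R, S, T, U, V, W}.
Read 'c': {M, P, R, S, T, U, V, W} → {M, N, P, S, T, V, W}.

{M, N, P, S, T, V, W}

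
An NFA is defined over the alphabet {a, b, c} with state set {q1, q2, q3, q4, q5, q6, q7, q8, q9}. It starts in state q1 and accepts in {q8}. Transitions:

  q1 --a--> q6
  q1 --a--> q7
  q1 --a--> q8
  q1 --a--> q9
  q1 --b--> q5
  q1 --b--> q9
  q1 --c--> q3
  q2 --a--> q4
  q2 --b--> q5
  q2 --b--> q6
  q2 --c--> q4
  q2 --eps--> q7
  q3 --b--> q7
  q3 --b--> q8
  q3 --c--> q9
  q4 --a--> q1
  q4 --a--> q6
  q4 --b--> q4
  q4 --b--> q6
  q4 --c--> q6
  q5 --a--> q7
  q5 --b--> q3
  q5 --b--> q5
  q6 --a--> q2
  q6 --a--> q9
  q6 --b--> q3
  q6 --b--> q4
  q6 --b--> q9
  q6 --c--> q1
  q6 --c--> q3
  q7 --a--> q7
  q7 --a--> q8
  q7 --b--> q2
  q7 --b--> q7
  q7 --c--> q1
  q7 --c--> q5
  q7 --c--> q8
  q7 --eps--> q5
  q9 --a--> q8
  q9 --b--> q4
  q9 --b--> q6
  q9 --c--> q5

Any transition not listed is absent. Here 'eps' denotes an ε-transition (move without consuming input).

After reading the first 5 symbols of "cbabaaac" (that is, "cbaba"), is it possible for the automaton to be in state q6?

No

Start in {q1}.
Read 'c': q1→{q3}; now {q3}.
Read 'b': q3→{q7, q8}; union {q7, q8}; ε-closure = {q5, q7, q8}.
Read 'a': q5→{q7}, q7→{q7, q8}, q8→∅; union {q7, q8}; ε-closure = {q5, q7, q8}.
Read 'b': q5→{q3, q5}, q7→{q2, q7}, q8→∅; now {q2, q3, q5, q7}.
Read 'a': q2→{q4}, q3→∅, q5→{q7}, q7→{q7, q8}; union {q4, q7, q8}; ε-closure = {q4, q5, q7, q8}.
State q6 is not in {q4, q5, q7, q8}.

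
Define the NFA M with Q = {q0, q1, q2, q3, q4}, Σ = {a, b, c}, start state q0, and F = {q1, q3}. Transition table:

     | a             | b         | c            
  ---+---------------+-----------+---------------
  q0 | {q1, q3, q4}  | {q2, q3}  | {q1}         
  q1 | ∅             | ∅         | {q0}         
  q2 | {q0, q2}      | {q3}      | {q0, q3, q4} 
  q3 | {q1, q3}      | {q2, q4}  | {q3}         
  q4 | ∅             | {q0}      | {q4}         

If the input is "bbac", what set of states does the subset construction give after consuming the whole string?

{q0, q1, q3, q4}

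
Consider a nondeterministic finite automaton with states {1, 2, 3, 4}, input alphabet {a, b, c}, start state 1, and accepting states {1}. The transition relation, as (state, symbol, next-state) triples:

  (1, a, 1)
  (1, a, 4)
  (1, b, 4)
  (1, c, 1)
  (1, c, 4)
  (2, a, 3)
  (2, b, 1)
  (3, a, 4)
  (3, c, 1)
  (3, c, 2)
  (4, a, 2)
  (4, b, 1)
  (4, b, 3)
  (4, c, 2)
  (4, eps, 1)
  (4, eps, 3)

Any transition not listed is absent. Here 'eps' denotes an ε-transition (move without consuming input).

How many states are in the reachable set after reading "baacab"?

3

Start in {1}.
Read 'b': {1} → {1, 3, 4}.
Read 'a': {1, 3, 4} → {1, 2, 3, 4}.
Read 'a': {1, 2, 3, 4} → {1, 2, 3, 4}.
Read 'c': {1, 2, 3, 4} → {1, 2, 3, 4}.
Read 'a': {1, 2, 3, 4} → {1, 2, 3, 4}.
Read 'b': {1, 2, 3, 4} → {1, 3, 4}.
That set has 3 states.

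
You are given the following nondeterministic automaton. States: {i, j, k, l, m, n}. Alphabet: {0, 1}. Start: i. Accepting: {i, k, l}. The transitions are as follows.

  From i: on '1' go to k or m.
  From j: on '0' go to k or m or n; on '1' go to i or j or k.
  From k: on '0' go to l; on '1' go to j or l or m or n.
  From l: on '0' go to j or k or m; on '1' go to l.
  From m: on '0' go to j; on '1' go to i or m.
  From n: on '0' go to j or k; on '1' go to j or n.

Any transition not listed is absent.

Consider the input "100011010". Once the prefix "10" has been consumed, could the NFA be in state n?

Start in {i}.
Read '1': i→{k, m}; now {k, m}.
Read '0': k→{l}, m→{j}; now {j, l}.
State n is not in {j, l}.

No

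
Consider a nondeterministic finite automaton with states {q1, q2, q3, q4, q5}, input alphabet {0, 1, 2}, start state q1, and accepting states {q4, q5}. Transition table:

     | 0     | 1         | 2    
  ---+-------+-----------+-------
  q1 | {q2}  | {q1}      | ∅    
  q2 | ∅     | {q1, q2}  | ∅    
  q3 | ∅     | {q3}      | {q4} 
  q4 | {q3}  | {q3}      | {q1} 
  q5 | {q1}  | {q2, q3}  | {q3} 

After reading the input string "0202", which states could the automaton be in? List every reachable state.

Start in {q1}.
Read '0': q1→{q2}; now {q2}.
Read '2': q2→∅; now ∅.
The set is empty and remains empty for the remaining 2 symbols.

∅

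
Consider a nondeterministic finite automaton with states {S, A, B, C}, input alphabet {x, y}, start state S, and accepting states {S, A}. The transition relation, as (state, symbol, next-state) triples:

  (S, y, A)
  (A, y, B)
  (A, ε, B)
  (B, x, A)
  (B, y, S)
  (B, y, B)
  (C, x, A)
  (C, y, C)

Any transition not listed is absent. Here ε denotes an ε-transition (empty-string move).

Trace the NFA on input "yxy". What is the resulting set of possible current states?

{S, B}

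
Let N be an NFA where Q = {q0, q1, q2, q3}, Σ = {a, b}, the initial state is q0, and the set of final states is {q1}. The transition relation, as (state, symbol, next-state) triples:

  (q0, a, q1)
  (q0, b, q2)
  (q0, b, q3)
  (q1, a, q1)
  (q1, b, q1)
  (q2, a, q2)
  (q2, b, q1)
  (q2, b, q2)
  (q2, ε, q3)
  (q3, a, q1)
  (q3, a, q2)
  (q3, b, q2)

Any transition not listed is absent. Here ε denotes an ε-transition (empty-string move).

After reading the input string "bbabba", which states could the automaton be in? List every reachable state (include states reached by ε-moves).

{q1, q2, q3}

Start in {q0}.
Read 'b': q0→{q2, q3}; now {q2, q3}.
Read 'b': q2→{q1, q2}, q3→{q2}; union {q1, q2}; ε-closure = {q1, q2, q3}.
Read 'a': q1→{q1}, q2→{q2}, q3→{q1, q2}; union {q1, q2}; ε-closure = {q1, q2, q3}.
Read 'b': q1→{q1}, q2→{q1, q2}, q3→{q2}; union {q1, q2}; ε-closure = {q1, q2, q3}.
Read 'b': q1→{q1}, q2→{q1, q2}, q3→{q2}; union {q1, q2}; ε-closure = {q1, q2, q3}.
Read 'a': q1→{q1}, q2→{q2}, q3→{q1, q2}; union {q1, q2}; ε-closure = {q1, q2, q3}.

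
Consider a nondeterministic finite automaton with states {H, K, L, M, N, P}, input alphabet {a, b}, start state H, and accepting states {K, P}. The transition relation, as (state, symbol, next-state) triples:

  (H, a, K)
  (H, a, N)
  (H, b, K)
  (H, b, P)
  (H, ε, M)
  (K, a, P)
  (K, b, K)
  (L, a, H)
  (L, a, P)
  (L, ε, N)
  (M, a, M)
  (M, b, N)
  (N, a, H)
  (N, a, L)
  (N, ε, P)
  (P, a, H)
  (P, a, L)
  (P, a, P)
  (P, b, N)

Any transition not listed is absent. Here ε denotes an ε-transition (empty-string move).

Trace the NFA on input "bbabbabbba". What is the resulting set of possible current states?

{H, L, M, N, P}

Start: ε-closure({H}) = {H, M}.
Read 'b': H→{K, P}, M→{N}; now {K, N, P}.
Read 'b': K→{K}, N→∅, P→{N}; union {K, N}; ε-closure = {K, N, P}.
Read 'a': K→{P}, N→{H, L}, P→{H, L, P}; union {H, L, P}; ε-closure = {H, L, M, N, P}.
Read 'b': H→{K, P}, L→∅, M→{N}, N→∅, P→{N}; now {K, N, P}.
Read 'b': K→{K}, N→∅, P→{N}; union {K, N}; ε-closure = {K, N, P}.
Read 'a': K→{P}, N→{H, L}, P→{H, L, P}; union {H, L, P}; ε-closure = {H, L, M, N, P}.
Read 'b': H→{K, P}, L→∅, M→{N}, N→∅, P→{N}; now {K, N, P}.
Read 'b': K→{K}, N→∅, P→{N}; union {K, N}; ε-closure = {K, N, P}.
Read 'b': K→{K}, N→∅, P→{N}; union {K, N}; ε-closure = {K, N, P}.
Read 'a': K→{P}, N→{H, L}, P→{H, L, P}; union {H, L, P}; ε-closure = {H, L, M, N, P}.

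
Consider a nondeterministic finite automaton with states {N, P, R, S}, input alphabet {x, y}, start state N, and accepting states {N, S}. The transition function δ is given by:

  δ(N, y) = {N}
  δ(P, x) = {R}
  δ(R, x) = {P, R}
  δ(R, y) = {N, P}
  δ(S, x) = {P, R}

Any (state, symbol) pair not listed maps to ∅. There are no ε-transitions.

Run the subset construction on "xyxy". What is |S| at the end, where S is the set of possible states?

0

Start in {N}.
Read 'x': {N} → ∅.
The set is empty and remains empty for the remaining 3 symbols.
That set has 0 states.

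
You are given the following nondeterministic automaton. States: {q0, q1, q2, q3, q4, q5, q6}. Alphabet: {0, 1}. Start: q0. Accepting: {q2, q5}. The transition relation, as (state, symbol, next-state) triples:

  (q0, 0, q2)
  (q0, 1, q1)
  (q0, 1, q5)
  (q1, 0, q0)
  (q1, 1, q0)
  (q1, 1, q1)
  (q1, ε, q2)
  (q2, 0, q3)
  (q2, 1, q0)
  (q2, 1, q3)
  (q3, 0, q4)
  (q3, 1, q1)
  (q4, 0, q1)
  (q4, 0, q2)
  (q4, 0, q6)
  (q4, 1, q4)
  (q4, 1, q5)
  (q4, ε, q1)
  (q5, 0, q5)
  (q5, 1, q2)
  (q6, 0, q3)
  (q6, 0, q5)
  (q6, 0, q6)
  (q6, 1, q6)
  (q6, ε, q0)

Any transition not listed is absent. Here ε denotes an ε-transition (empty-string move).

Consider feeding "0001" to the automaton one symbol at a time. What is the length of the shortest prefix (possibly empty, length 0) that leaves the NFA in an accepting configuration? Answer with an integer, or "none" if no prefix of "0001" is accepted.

Start in {q0}.
Read '0': q0→{q2}; now {q2}.
None of the earlier sets intersect F, but {q2} does.

1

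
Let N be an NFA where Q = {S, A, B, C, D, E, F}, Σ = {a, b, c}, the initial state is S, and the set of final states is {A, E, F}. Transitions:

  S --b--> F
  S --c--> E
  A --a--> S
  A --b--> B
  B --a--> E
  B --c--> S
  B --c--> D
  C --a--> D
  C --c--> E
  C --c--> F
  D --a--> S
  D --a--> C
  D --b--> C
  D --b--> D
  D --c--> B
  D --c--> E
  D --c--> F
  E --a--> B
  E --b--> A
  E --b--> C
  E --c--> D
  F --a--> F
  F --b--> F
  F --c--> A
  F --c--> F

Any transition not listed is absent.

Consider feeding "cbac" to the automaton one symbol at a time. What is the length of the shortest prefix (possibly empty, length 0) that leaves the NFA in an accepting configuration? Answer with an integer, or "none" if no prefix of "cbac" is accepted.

Start in {S}.
Read 'c': S→{E}; now {E}.
None of the earlier sets intersect F, but {E} does.

1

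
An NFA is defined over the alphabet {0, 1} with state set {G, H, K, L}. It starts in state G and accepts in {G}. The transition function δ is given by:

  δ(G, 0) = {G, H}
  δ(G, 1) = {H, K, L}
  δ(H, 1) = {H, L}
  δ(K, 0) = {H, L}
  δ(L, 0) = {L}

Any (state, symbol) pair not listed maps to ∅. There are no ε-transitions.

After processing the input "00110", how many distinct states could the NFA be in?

1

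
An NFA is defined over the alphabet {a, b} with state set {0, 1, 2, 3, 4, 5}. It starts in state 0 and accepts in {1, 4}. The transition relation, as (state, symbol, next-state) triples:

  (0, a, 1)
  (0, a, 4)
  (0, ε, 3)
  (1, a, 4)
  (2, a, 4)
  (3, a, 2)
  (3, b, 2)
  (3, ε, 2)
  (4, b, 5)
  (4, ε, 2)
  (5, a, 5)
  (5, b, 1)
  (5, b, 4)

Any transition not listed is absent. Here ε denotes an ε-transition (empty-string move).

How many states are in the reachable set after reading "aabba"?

2

Start: ε-closure({0}) = {0, 2, 3}.
Read 'a': 0→{1, 4}, 2→{4}, 3→{2}; now {1, 2, 4}.
Read 'a': 1→{4}, 2→{4}, 4→∅; union {4}; ε-closure = {2, 4}.
Read 'b': 2→∅, 4→{5}; now {5}.
Read 'b': 5→{1, 4}; union {1, 4}; ε-closure = {1, 2, 4}.
Read 'a': 1→{4}, 2→{4}, 4→∅; union {4}; ε-closure = {2, 4}.
That set has 2 states.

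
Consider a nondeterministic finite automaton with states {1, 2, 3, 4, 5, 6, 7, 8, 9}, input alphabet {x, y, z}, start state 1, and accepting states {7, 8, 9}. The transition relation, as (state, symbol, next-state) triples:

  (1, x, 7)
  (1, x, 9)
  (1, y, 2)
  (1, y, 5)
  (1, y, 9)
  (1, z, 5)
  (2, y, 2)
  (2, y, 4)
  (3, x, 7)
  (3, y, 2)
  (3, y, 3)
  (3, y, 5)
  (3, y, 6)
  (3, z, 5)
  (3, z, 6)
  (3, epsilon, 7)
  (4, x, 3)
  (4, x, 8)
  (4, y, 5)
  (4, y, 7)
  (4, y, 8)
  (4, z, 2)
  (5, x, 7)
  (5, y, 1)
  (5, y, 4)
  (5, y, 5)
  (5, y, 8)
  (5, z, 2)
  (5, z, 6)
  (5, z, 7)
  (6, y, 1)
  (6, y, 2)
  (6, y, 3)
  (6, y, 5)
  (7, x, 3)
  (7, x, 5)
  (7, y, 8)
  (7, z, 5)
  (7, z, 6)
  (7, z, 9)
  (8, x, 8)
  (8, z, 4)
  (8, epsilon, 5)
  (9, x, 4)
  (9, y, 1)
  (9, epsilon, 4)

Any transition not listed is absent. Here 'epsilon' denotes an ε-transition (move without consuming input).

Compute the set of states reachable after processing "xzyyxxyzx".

{3, 4, 5, 7, 8}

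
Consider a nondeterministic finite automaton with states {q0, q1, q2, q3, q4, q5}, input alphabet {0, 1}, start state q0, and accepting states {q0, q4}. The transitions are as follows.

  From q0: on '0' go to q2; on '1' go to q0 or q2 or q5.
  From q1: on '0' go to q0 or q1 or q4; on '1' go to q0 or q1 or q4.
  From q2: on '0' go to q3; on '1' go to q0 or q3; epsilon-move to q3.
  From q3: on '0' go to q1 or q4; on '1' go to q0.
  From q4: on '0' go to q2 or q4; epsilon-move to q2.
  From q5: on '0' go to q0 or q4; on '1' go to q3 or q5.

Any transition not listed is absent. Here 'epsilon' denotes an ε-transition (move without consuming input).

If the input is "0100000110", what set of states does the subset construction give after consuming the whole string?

{q0, q1, q2, q3, q4}

Start in {q0}.
Read '0': q0→{q2}; union {q2}; ε-closure = {q2, q3}.
Read '1': q2→{q0, q3}, q3→{q0}; now {q0, q3}.
Read '0': q0→{q2}, q3→{q1, q4}; union {q1, q2, q4}; ε-closure = {q1, q2, q3, q4}.
Read '0': q1→{q0, q1, q4}, q2→{q3}, q3→{q1, q4}, q4→{q2, q4}; now {q0, q1, q2, q3, q4}.
Read '0': q0→{q2}, q1→{q0, q1, q4}, q2→{q3}, q3→{q1, q4}, q4→{q2, q4}; now {q0, q1, q2, q3, q4}.
Read '0': q0→{q2}, q1→{q0, q1, q4}, q2→{q3}, q3→{q1, q4}, q4→{q2, q4}; now {q0, q1, q2, q3, q4}.
Read '0': q0→{q2}, q1→{q0, q1, q4}, q2→{q3}, q3→{q1, q4}, q4→{q2, q4}; now {q0, q1, q2, q3, q4}.
Read '1': q0→{q0, q2, q5}, q1→{q0, q1, q4}, q2→{q0, q3}, q3→{q0}, q4→∅; now {q0, q1, q2, q3, q4, q5}.
Read '1': q0→{q0, q2, q5}, q1→{q0, q1, q4}, q2→{q0, q3}, q3→{q0}, q4→∅, q5→{q3, q5}; now {q0, q1, q2, q3, q4, q5}.
Read '0': q0→{q2}, q1→{q0, q1, q4}, q2→{q3}, q3→{q1, q4}, q4→{q2, q4}, q5→{q0, q4}; now {q0, q1, q2, q3, q4}.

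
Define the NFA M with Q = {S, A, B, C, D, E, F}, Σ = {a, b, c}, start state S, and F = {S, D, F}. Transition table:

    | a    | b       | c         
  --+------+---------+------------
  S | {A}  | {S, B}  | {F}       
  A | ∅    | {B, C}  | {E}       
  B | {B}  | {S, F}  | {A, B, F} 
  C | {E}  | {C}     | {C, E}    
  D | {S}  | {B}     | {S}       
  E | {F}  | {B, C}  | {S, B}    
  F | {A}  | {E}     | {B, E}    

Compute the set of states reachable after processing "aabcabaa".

Start in {S}.
Read 'a': S→{A}; now {A}.
Read 'a': A→∅; now ∅.
The set is empty and remains empty for the remaining 6 symbols.

∅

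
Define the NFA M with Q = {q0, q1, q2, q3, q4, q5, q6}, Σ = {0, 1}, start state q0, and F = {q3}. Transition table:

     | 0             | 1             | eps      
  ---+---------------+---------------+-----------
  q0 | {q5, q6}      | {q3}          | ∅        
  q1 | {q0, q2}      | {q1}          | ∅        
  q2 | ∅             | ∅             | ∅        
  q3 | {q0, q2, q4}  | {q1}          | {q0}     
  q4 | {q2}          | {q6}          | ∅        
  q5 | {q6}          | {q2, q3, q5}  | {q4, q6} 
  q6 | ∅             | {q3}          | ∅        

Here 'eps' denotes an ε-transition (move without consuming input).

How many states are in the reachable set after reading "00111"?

3

Start in {q0}.
Read '0': {q0} → {q4, q5, q6}.
Read '0': {q4, q5, q6} → {q2, q6}.
Read '1': {q2, q6} → {q0, q3}.
Read '1': {q0, q3} → {q0, q1, q3}.
Read '1': {q0, q1, q3} → {q0, q1, q3}.
That set has 3 states.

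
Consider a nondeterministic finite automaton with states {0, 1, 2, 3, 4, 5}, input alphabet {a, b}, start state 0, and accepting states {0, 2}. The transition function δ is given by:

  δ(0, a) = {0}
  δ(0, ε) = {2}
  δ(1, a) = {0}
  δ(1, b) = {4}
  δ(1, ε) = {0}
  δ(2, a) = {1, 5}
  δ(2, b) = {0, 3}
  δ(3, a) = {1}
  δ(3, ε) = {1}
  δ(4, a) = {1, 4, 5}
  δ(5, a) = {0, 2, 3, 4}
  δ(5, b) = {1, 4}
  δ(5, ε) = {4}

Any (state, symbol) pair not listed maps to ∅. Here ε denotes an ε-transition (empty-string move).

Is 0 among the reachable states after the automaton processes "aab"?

Yes

Start: ε-closure({0}) = {0, 2}.
Read 'a': 0→{0}, 2→{1, 5}; union {0, 1, 5}; ε-closure = {0, 1, 2, 4, 5}.
Read 'a': 0→{0}, 1→{0}, 2→{1, 5}, 4→{1, 4, 5}, 5→{0, 2, 3, 4}; now {0, 1, 2, 3, 4, 5}.
Read 'b': 0→∅, 1→{4}, 2→{0, 3}, 3→∅, 4→∅, 5→{1, 4}; union {0, 1, 3, 4}; ε-closure = {0, 1, 2, 3, 4}.
State 0 is in {0, 1, 2, 3, 4}.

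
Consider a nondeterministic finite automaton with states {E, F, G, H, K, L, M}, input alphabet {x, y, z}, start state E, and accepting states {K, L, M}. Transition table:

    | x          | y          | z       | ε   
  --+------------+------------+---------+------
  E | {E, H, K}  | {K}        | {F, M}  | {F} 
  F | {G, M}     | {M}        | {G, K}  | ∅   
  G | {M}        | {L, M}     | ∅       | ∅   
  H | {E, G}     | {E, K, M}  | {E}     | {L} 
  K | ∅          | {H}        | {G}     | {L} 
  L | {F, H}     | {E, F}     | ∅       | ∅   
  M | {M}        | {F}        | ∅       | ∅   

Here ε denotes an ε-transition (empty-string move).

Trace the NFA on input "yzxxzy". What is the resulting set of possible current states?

∅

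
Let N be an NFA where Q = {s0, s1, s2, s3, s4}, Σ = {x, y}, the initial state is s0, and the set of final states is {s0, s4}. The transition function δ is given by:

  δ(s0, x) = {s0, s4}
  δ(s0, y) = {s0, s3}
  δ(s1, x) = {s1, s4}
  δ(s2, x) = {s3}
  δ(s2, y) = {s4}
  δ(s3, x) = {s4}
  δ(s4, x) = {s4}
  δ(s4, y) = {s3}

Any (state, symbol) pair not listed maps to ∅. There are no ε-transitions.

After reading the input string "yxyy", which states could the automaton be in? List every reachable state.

{s0, s3}

Start in {s0}.
Read 'y': s0→{s0, s3}; now {s0, s3}.
Read 'x': s0→{s0, s4}, s3→{s4}; now {s0, s4}.
Read 'y': s0→{s0, s3}, s4→{s3}; now {s0, s3}.
Read 'y': s0→{s0, s3}, s3→∅; now {s0, s3}.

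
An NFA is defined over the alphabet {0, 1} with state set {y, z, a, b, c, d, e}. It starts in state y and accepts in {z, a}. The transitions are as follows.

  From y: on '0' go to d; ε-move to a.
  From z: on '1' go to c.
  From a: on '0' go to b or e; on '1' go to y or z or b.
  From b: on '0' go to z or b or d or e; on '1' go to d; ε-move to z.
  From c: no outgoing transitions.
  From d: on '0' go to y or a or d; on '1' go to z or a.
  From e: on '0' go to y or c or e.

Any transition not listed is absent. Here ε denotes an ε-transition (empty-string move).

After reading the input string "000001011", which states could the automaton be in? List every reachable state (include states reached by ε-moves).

{y, z, a, b, c, d}

Start: ε-closure({y}) = {y, a}.
Read '0': {y, a} → {z, b, d, e}.
Read '0': {z, b, d, e} → {y, z, a, b, c, d, e}.
Read '0': {y, z, a, b, c, d, e} → {y, z, a, b, c, d, e}.
Read '0': {y, z, a, b, c, d, e} → {y, z, a, b, c, d, e}.
Read '0': {y, z, a, b, c, d, e} → {y, z, a, b, c, d, e}.
Read '1': {y, z, a, b, c, d, e} → {y, z, a, b, c, d}.
Read '0': {y, z, a, b, c, d} → {y, z, a, b, d, e}.
Read '1': {y, z, a, b, d, e} → {y, z, a, b, c, d}.
Read '1': {y, z, a, b, c, d} → {y, z, a, b, c, d}.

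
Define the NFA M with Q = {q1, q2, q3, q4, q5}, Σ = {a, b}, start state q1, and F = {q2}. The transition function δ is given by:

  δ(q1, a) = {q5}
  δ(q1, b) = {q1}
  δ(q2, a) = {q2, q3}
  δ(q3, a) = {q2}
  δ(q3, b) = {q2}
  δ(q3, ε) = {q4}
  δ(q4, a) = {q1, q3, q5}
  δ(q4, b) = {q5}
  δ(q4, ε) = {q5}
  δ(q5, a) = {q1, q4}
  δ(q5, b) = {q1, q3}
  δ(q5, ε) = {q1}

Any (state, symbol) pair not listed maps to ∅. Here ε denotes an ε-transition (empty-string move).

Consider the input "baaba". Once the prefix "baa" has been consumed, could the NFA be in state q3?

No

Start in {q1}.
Read 'b': {q1} → {q1}.
Read 'a': {q1} → {q1, q5}.
Read 'a': {q1, q5} → {q1, q4, q5}.
State q3 is not in {q1, q4, q5}.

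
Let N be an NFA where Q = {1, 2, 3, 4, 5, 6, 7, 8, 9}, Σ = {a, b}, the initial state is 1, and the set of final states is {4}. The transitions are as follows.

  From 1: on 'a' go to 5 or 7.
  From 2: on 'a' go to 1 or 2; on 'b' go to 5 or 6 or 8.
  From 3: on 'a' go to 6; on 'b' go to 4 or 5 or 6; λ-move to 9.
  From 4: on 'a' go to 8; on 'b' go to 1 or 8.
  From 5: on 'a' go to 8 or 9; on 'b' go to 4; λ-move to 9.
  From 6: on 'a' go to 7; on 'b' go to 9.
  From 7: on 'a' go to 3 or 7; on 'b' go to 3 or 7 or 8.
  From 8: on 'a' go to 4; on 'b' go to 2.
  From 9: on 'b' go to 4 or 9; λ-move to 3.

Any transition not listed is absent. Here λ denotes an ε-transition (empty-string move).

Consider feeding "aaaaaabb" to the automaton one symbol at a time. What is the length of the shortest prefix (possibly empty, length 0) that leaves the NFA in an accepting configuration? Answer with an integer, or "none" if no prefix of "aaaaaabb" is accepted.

3

Start in {1}.
Read 'a': {1} → {3, 5, 7, 9}.
Read 'a': {3, 5, 7, 9} → {3, 6, 7, 8, 9}.
Read 'a': {3, 6, 7, 8, 9} → {3, 4, 6, 7, 9}.
None of the earlier sets intersect F, but {3, 4, 6, 7, 9} does.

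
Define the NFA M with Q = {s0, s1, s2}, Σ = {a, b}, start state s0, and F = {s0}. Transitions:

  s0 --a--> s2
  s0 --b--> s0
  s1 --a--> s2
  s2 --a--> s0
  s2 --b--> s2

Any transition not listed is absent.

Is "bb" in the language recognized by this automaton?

Yes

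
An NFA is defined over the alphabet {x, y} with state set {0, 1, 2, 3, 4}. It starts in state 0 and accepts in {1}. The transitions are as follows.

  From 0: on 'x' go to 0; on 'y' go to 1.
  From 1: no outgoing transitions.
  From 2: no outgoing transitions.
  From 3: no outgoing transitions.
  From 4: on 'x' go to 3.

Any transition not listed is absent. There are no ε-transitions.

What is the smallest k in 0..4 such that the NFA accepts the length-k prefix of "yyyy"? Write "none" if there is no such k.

Start in {0}.
Read 'y': 0→{1}; now {1}.
None of the earlier sets intersect F, but {1} does.

1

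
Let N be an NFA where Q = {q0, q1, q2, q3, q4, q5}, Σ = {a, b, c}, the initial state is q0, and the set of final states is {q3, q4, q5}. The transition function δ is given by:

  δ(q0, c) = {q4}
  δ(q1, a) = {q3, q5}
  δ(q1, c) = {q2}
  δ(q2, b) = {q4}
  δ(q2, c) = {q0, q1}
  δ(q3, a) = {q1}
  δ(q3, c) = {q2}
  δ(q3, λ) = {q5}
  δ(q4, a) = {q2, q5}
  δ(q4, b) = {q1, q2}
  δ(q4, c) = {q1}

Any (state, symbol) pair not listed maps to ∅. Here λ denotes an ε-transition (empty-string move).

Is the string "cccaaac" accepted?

No

Start in {q0}.
Read 'c': {q0} → {q4}.
Read 'c': {q4} → {q1}.
Read 'c': {q1} → {q2}.
Read 'a': {q2} → ∅.
The set is empty and remains empty for the remaining 3 symbols.
The final set ∅ contains no accepting state.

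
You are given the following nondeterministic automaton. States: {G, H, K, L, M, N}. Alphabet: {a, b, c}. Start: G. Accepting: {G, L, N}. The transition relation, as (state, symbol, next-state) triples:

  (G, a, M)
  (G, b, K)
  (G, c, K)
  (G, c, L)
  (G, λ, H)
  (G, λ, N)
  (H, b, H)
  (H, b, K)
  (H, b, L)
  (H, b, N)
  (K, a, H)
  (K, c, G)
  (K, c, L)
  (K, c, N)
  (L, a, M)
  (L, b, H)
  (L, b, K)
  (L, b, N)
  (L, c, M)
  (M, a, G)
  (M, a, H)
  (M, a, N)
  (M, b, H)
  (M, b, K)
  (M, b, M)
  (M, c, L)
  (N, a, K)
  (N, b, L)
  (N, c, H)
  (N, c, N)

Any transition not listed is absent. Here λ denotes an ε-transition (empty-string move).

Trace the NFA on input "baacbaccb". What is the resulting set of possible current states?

{H, K, L, M, N}

Start: ε-closure({G}) = {G, H, N}.
Read 'b': G→{K}, H→{H, K, L, N}, N→{L}; now {H, K, L, N}.
Read 'a': H→∅, K→{H}, L→{M}, N→{K}; now {H, K, M}.
Read 'a': H→∅, K→{H}, M→{G, H, N}; now {G, H, N}.
Read 'c': G→{K, L}, H→∅, N→{H, N}; now {H, K, L, N}.
Read 'b': H→{H, K, L, N}, K→∅, L→{H, K, N}, N→{L}; now {H, K, L, N}.
Read 'a': H→∅, K→{H}, L→{M}, N→{K}; now {H, K, M}.
Read 'c': H→∅, K→{G, L, N}, M→{L}; union {G, L, N}; ε-closure = {G, H, L, N}.
Read 'c': G→{K, L}, H→∅, L→{M}, N→{H, N}; now {H, K, L, M, N}.
Read 'b': H→{H, K, L, N}, K→∅, L→{H, K, N}, M→{H, K, M}, N→{L}; now {H, K, L, M, N}.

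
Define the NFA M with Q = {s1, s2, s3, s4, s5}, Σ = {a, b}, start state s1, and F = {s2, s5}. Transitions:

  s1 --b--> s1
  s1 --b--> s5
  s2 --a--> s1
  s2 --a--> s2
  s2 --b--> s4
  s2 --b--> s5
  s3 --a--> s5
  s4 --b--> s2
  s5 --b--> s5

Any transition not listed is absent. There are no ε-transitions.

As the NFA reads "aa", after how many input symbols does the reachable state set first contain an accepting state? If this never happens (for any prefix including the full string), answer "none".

none

Start in {s1}.
Read 'a': s1→∅; now ∅.
The set is empty and remains empty for the remaining 1 symbol.
No reachable set along the way intersects F.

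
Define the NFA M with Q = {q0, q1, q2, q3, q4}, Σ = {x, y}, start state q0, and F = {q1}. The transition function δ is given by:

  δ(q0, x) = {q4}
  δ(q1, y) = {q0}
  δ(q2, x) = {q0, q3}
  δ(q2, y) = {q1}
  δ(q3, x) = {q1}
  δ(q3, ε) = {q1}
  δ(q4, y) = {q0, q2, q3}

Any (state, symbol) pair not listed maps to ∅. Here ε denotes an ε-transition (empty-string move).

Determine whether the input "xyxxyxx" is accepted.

Yes

Start in {q0}.
Read 'x': {q0} → {q4}.
Read 'y': {q4} → {q0, q1, q2, q3}.
Read 'x': {q0, q1, q2, q3} → {q0, q1, q3, q4}.
Read 'x': {q0, q1, q3, q4} → {q1, q4}.
Read 'y': {q1, q4} → {q0, q1, q2, q3}.
Read 'x': {q0, q1, q2, q3} → {q0, q1, q3, q4}.
Read 'x': {q0, q1, q3, q4} → {q1, q4}.
The final set {q1, q4} contains the accepting state q1.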